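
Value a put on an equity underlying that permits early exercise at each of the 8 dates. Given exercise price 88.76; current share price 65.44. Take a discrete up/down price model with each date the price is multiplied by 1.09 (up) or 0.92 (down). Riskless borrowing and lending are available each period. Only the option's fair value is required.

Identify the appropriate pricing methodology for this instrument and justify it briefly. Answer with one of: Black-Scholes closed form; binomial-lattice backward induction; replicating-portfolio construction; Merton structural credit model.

Key observation: the put (strike 88.76 on spot 65.44) is American-style on a 8-step discrete price model, so the early-exercise decision at every node requires stepwise backward valuation — a closed form cannot price the exercise right.

framework: binomial-lattice backward induction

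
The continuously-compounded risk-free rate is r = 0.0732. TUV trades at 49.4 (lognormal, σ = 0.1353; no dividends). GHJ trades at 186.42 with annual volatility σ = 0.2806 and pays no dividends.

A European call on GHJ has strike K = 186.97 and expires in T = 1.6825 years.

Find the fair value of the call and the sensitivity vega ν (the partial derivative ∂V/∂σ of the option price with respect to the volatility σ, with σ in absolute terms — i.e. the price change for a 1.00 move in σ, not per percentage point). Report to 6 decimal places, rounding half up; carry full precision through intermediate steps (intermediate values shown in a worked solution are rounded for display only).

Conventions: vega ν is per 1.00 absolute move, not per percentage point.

σ√T = 0.2806·√1.6825 = 0.363970
d₁ = (ln(S/K) + (r+σ²/2)T) / (σ√T) = (ln(186.42/186.97) + (0.0732+0.2806²/2)·1.6825) / 0.363970 = (-0.002946 + 0.189396) / 0.363970 = 0.512268
d₂ = d₁ − σ√T = 0.512268 − 0.363970 = 0.148298
e^{−rT} = 0.884123
N(d₁) = 0.695768,  N(d₂) = 0.558946
Call price V = S·N(d₁) − K·e^{−rT}·N(d₂) = 129.705114 − 92.396332 = 37.308782
φ(d₁) = (1/√(2π))·e^{−d₁²/2} = 0.349886
ν = S·φ(d₁)·√T = 84.605126

price = 37.308782
ν = 84.605126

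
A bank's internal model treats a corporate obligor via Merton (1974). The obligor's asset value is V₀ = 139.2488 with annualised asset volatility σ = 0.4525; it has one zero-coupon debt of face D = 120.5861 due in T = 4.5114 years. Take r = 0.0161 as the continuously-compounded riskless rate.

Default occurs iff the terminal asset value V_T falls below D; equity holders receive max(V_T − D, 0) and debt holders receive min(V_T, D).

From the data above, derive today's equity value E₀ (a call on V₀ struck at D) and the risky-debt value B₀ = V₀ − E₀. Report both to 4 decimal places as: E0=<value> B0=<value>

With assets at 139.2488 and a single debt payment of 120.5861 at 4.5114 years:
d₁ = [ln(V₀/D) + (r + σ²/2)T] / (σ√T)
   = [ln(139.2488/120.5861) + (0.0161 + 0.5·0.4525²)·4.5114] / (0.4525·√4.5114)
   = [0.143898 + 0.534502] / 0.961113 = 0.705849
d₂ = d₁ − σ√T = 0.705849 − 0.961113 = -0.255263
N(d₁) = 0.759859,  N(d₂) = 0.399260,  e^(−rT) = 0.929942
E₀ = V₀·N(d₁) − D·e^(−rT)·N(d₂)
   = 139.2488·0.759859 − 120.5861·0.929942·0.399260 = 61.037248
B₀ = V₀ − E₀ = 139.2488 − 61.037248 = 78.211552

E0=61.0372 B0=78.2116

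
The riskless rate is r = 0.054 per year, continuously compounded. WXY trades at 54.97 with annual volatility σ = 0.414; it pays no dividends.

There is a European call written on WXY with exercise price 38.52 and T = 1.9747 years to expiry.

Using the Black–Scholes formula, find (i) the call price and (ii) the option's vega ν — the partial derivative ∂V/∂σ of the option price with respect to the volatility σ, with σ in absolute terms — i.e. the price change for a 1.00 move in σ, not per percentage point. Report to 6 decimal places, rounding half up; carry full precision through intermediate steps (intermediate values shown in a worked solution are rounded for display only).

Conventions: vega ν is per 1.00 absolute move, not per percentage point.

price = 23.350858
ν = 17.098233

σ√T = 0.414·√1.9747 = 0.581769
d₁ = (ln(S/K) + (r+σ²/2)T) / (σ√T) = (ln(54.97/38.52) + (0.054+0.414²/2)·1.9747) / 0.581769 = (0.355610 + 0.275862) / 0.581769 = 1.085433
d₂ = d₁ − σ√T = 1.085433 − 0.581769 = 0.503663
e^{−rT} = 0.898855
N(d₁) = 0.861135,  N(d₂) = 0.692751
Call price V = S·N(d₁) − K·e^{−rT}·N(d₂) = 47.336591 − 23.985732 = 23.350858
φ(d₁) = (1/√(2π))·e^{−d₁²/2} = 0.221348
ν = S·φ(d₁)·√T = 17.098233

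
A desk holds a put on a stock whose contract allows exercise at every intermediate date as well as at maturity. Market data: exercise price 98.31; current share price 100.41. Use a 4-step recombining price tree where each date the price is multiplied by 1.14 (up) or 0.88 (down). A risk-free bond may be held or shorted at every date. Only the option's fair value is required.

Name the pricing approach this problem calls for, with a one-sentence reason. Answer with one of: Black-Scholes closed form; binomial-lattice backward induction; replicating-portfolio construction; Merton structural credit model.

framework: binomial-lattice backward induction

Key observation: an American put (K = 98.31, S₀ = 100.41) on a 4-date tree has no closed form — the optimal stopping decision is embedded and must be resolved recursively from expiry.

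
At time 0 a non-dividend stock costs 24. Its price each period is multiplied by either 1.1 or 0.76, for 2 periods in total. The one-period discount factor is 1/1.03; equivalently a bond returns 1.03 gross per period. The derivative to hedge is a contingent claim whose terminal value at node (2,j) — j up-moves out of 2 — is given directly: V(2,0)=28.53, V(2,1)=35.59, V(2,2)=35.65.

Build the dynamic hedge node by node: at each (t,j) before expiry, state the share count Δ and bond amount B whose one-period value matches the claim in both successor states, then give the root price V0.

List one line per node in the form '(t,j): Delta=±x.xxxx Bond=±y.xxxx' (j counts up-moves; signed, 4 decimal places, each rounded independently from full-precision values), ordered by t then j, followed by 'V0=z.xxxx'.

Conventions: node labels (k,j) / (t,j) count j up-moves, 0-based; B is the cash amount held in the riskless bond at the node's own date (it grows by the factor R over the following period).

Arbitrage-free pricing uses the up-move probability p* = (R−d)/(u−d) = 0.7941, discounting each step at R = 1.03.
Expiry values: V(2,0)=28.5300, V(2,1)=35.5900, V(2,2)=35.6500
  t=1,j=0: stock 18.2400 → up 20.0640 (V=35.5900), down 13.8624 (V=28.5300). Price 33.1422; hedge Δ=1.1384, bond B=12.3775.
  t=1,j=1: stock 26.4000 → up 29.0400 (V=35.6500), down 20.0640 (V=35.5900). Price 34.5997; hedge Δ=0.0067, bond B=34.4232.
  t=0,j=0: stock 24.0000 → up 26.4000 (V=34.5997), down 18.2400 (V=33.1422). Price 33.3006; hedge Δ=0.1786, bond B=29.0140.
Verification: the root portfolio costs Δ(0,0)·S0 + B(0,0) = 33.3006, matching V0.

(0,0): Delta=0.1786 Bond=29.0140
(1,0): Delta=1.1384 Bond=12.3775
(1,1): Delta=0.0067 Bond=34.4232
V0=33.3006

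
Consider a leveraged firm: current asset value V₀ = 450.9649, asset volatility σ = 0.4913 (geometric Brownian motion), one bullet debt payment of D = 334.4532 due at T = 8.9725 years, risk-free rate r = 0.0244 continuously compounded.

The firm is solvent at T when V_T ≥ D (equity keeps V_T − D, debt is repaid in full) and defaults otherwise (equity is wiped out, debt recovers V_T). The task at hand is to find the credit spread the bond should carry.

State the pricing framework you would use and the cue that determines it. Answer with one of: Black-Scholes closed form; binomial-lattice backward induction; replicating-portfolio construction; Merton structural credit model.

Key observation: the asked-for credit quantity lives on the firm's capital structure — asset value, asset volatility, debt face 334.4532 — which is the structural model's domain.

framework: Merton structural credit model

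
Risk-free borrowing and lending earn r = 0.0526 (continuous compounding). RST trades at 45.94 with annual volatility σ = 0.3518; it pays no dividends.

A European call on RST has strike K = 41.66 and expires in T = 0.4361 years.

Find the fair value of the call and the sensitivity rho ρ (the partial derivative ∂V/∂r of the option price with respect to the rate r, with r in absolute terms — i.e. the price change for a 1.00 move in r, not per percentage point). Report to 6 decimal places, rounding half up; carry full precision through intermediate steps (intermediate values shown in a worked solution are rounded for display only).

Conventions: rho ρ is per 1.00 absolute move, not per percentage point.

price = 7.145110
ρ = 11.660638

σ√T = 0.3518·√0.4361 = 0.232321
d₁ = (ln(S/K) + (r+σ²/2)T) / (σ√T) = (ln(45.94/41.66) + (0.0526+0.3518²/2)·0.4361) / 0.232321 = (0.097795 + 0.049925) / 0.232321 = 0.635845
d₂ = d₁ − σ√T = 0.635845 − 0.232321 = 0.403523
e^{−rT} = 0.977322
N(d₁) = 0.737561,  N(d₂) = 0.656718
Call price V = S·N(d₁) − K·e^{−rT}·N(d₂) = 33.883559 − 26.738450 = 7.145110
ρ = K·T·e^{−rT}·N(d₂) = 11.660638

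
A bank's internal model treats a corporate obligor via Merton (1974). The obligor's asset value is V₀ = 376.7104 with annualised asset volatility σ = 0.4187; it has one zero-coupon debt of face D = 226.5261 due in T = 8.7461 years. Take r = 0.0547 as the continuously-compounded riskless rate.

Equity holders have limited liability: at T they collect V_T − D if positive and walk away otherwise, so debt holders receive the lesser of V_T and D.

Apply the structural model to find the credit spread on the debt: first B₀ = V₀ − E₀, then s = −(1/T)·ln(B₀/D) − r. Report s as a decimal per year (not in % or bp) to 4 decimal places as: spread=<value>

Work the structural quantities from V₀ = 376.7104 against face 226.5261:
d₁ = [ln(V₀/D) + (r + σ²/2)T] / (σ√T)
   = [ln(376.7104/226.5261) + (0.0547 + 0.5·0.4187²)·8.7461] / (0.4187·√8.7461)
   = [0.508617 + 1.245050] / 1.238255 = 1.416240
d₂ = d₁ − σ√T = 1.416240 − 1.238255 = 0.177984
N(d₁) = 0.921647,  N(d₂) = 0.570632,  e^(−rT) = 0.619767
E₀ = V₀·N(d₁) − D·e^(−rT)·N(d₂)
   = 376.7104·0.921647 − 226.5261·0.619767·0.570632 = 267.081110
B₀ = V₀ − E₀ = 376.7104 − 267.081110 = 109.629290
spread = −(1/T)·ln(B₀/D) − r = −(1/8.7461)·ln(109.629290/226.5261) − 0.0547 = 0.02828048

spread=0.0283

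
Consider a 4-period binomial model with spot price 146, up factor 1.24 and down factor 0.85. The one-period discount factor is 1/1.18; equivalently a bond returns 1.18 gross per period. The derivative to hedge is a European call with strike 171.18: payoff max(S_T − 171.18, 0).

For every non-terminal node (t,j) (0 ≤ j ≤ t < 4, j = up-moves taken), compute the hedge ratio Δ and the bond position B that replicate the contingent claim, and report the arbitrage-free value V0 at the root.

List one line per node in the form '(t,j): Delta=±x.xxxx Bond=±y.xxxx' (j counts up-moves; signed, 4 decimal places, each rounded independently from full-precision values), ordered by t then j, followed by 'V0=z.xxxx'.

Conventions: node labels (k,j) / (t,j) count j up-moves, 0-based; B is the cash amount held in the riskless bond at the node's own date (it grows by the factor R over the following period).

(0,0): Delta=0.9341 Bond=-77.7966
(1,0): Delta=0.6952 Bond=-62.1437
(1,1): Delta=0.9639 Bond=-97.1920
(2,0): Delta=0.0000 Bond=0.0000
(2,1): Delta=0.7818 Bond=-86.6623
(2,2): Delta=0.9866 Bond=-119.7819
(3,0): Delta=0.0000 Bond=0.0000
(3,1): Delta=0.0000 Bond=0.0000
(3,2): Delta=0.8792 Bond=-120.8545
(3,3): Delta=1.0000 Bond=-145.0678
V0=58.5874

No-arbitrage ⇒ martingale measure with p* = (R−d)/(u−d) = 0.8462.
Terminal payoffs: V(4,0)=0.0000, V(4,1)=0.0000, V(4,2)=0.0000, V(4,3)=65.4320, V(4,4)=173.9952
(3,0): S=89.6622. Δ = (V_up−V_dn)/(S_up−S_dn) = (0.0000−0.0000)/(111.1812−76.2129) = 0.0000. V = [p*·0.0000 + (1−p*)·0.0000]/1.18 = 0.0000. B = V − Δ·S = 0.0000.
(3,1): S=130.8014. Δ = (V_up−V_dn)/(S_up−S_dn) = (0.0000−0.0000)/(162.1937−111.1812) = 0.0000. V = [p*·0.0000 + (1−p*)·0.0000]/1.18 = 0.0000. B = V − Δ·S = 0.0000.
(3,2): S=190.8162. Δ = (V_up−V_dn)/(S_up−S_dn) = (65.4320−0.0000)/(236.6120−162.1937) = 0.8792. V = [p*·65.4320 + (1−p*)·0.0000]/1.18 = 46.9200. B = V − Δ·S = -120.8545.
(3,3): S=278.3671. Δ = (V_up−V_dn)/(S_up−S_dn) = (173.9952−65.4320)/(345.1752−236.6120) = 1.0000. V = [p*·173.9952 + (1−p*)·65.4320]/1.18 = 133.2993. B = V − Δ·S = -145.0678.
(2,0): S=105.4850. Δ = (V_up−V_dn)/(S_up−S_dn) = (0.0000−0.0000)/(130.8014−89.6622) = 0.0000. V = [p*·0.0000 + (1−p*)·0.0000]/1.18 = 0.0000. B = V − Δ·S = 0.0000.
(2,1): S=153.8840. Δ = (V_up−V_dn)/(S_up−S_dn) = (46.9200−0.0000)/(190.8162−130.8014) = 0.7818. V = [p*·46.9200 + (1−p*)·0.0000]/1.18 = 33.6454. B = V − Δ·S = -86.6623.
(2,2): S=224.4896. Δ = (V_up−V_dn)/(S_up−S_dn) = (133.2993−46.9200)/(278.3671−190.8162) = 0.9866. V = [p*·133.2993 + (1−p*)·46.9200]/1.18 = 101.7035. B = V − Δ·S = -119.7819.
(1,0): S=124.1000. Δ = (V_up−V_dn)/(S_up−S_dn) = (33.6454−0.0000)/(153.8840−105.4850) = 0.6952. V = [p*·33.6454 + (1−p*)·0.0000]/1.18 = 24.1264. B = V − Δ·S = -62.1437.
(1,1): S=181.0400. Δ = (V_up−V_dn)/(S_up−S_dn) = (101.7035−33.6454)/(224.4896−153.8840) = 0.9639. V = [p*·101.7035 + (1−p*)·33.6454]/1.18 = 77.3161. B = V − Δ·S = -97.1920.
(0,0): S=146.0000. Δ = (V_up−V_dn)/(S_up−S_dn) = (77.3161−24.1264)/(181.0400−124.1000) = 0.9341. V = [p*·77.3161 + (1−p*)·24.1264]/1.18 = 58.5874. B = V − Δ·S = -77.7966.
Verification: the root portfolio costs Δ(0,0)·S0 + B(0,0) = 58.5874, matching V0.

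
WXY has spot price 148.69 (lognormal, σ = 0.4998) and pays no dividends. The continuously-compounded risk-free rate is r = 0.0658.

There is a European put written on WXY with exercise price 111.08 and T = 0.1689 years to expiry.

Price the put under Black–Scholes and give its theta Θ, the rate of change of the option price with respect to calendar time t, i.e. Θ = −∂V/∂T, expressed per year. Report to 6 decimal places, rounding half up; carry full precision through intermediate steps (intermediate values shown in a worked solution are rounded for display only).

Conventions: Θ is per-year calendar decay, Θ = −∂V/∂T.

price = 0.813387
Θ = -9.794386

σ√T = 0.4998·√0.1689 = 0.205405
d₁ = (ln(S/K) + (r+σ²/2)T) / (σ√T) = (ln(148.69/111.08) + (0.0658+0.4998²/2)·0.1689) / 0.205405 = (0.291613 + 0.032209) / 0.205405 = 1.576506
d₂ = d₁ − σ√T = 1.576506 − 0.205405 = 1.371101
e^{−rT} = 0.988948
N(−d₁) = 0.057455,  N(−d₂) = 0.085172
Put price V = K·e^{−rT}·N(−d₂) − S·N(−d₁) = 9.356322 − 8.542935 = 0.813387
φ(d₁) = (1/√(2π))·e^{−d₁²/2} = 0.115138
Θ = −S·φ(d₁)·σ/(2√T) + r·K·e^{−rT}·N(−d₂) = −10.410032 + 0.615646 = -9.794386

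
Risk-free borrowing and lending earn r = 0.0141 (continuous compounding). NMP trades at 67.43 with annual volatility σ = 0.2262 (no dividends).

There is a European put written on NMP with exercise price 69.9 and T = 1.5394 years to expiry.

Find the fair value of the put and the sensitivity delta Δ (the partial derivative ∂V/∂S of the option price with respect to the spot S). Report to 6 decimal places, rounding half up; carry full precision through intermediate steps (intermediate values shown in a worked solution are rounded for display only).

σ√T = 0.2262·√1.5394 = 0.280652
d₁ = (ln(S/K) + (r+σ²/2)T) / (σ√T) = (ln(67.43/69.9) + (0.0141+0.2262²/2)·1.5394) / 0.280652 = (-0.035976 + 0.061088) / 0.280652 = 0.089480
d₂ = d₁ − σ√T = 0.089480 − 0.280652 = -0.191172
e^{−rT} = 0.978528
N(−d₁) = 0.464350,  N(−d₂) = 0.575805
Put price V = K·e^{−rT}·N(−d₂) − S·N(−d₁) = 39.384539 − 31.311138 = 8.073400
Δ = −N(−d₁) = -0.464350

price = 8.073400
Δ = -0.464350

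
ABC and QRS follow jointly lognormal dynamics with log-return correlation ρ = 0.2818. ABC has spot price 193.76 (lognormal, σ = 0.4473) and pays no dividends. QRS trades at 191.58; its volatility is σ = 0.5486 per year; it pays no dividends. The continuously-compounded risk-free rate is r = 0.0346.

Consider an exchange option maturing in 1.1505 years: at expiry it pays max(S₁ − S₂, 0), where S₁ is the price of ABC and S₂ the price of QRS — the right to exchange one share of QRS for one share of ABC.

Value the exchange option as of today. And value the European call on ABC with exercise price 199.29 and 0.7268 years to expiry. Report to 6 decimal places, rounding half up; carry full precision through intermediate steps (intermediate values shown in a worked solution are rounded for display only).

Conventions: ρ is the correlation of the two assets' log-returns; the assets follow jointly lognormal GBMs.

exchange price = 49.902260
price(ABC call K=199.29) = 29.053552

σ_eff = √(σ₁² + σ₂² − 2ρσ₁σ₂) = √(0.4473² + 0.5486² − 2·0.2818·0.4473·0.5486) = 0.602277
d₁ = (ln(S₁/S₂) + (q₂ − q₁ + σ_eff²/2)T) / (σ_eff√T) = (ln(193.76/191.58) + (0.0 − 0.0 + 0.181369)·1.1505) / 0.646011 = 0.340520
d₂ = d₁ − σ_eff√T = 0.340520 − 0.646011 = -0.305491
N(d₁) = 0.633268,  N(d₂) = 0.379996
V = S₁·e^{−q₁T}·N(d₁) − S₂·e^{−q₂T}·N(d₂) = 122.701942 − 72.799682 = 49.902260
[vanilla: ABC call K=199.29]
σ√T = 0.4473·√0.7268 = 0.381335
d₁ = (ln(S/K) + (r+σ²/2)T) / (σ√T) = (ln(193.76/199.29) + (0.0346+0.4473²/2)·0.7268) / 0.381335 = (-0.028141 + 0.097855) / 0.381335 = 0.182817
d₂ = d₁ − σ√T = 0.182817 − 0.381335 = -0.198517
e^{−rT} = 0.975166
N(d₁) = 0.572529,  N(d₂) = 0.421320
price = S·N(d₁) − K·e^{−rT}·N(d₂) = 110.933282 − 81.879729 = 29.053552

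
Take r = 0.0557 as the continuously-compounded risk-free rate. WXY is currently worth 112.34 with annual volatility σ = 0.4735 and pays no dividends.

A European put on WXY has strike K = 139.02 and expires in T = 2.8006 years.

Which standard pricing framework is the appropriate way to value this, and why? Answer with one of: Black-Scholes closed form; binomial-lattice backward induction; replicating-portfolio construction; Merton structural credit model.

Key observation: a European-exercise option on WXY struck at 139.02 — a GBM underlying with constant parameters — admits an analytic price: the data contain no early exercise, no discrete tree, no debt structure.

framework: Black-Scholes closed form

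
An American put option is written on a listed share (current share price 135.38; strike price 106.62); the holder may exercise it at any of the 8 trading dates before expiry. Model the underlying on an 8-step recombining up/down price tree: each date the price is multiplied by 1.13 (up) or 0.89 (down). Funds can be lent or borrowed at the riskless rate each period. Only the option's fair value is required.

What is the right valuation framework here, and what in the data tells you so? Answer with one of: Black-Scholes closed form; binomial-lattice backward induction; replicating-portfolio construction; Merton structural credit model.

Key observation: an American put (K = 106.62, S₀ = 135.38) on a 8-date tree has no closed form — the optimal stopping decision is embedded and must be resolved recursively from expiry.

framework: binomial-lattice backward induction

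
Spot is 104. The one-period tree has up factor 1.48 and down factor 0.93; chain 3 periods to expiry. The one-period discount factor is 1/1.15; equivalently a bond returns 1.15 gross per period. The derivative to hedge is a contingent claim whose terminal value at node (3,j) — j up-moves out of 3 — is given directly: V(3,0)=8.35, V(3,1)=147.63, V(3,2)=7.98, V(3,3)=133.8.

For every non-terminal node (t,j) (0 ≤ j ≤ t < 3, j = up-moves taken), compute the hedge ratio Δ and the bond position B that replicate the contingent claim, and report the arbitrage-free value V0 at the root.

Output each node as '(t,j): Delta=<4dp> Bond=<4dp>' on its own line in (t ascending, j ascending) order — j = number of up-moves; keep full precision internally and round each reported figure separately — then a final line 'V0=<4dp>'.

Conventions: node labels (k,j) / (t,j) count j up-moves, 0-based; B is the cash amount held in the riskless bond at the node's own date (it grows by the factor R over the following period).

(0,0): Delta=0.0428 Bond=45.8070
(1,0): Delta=0.4529 Bond=13.0135
(1,1): Delta=-0.3437 Bond=112.1748
(2,0): Delta=2.8153 Bond=-197.5303
(2,1): Delta=-1.7738 Bond=333.7091
(2,2): Delta=1.0042 Bond=-178.0610
V0=50.2613

Since d<R<u, set p* = (R−d)/(u−d) = 0.4000; price each node as the discounted p*-expectation of its children.
At maturity the claim pays: V(3,0)=8.3500, V(3,1)=147.6300, V(3,2)=7.9800, V(3,3)=133.8000
Node (2,0) S=89.9496: V=(p*·147.6300+(1−p*)·8.3500)/1.15=55.7061; Δ=(147.6300−8.3500)/(133.1254−83.6531)=2.8153; B=V−Δ·S=-197.5303
Node (2,1) S=143.1456: V=(p*·7.9800+(1−p*)·147.6300)/1.15=79.8000; Δ=(7.9800−147.6300)/(211.8555−133.1254)=-1.7738; B=V−Δ·S=333.7091
Node (2,2) S=227.8016: V=(p*·133.8000+(1−p*)·7.9800)/1.15=50.7026; Δ=(133.8000−7.9800)/(337.1464−211.8555)=1.0042; B=V−Δ·S=-178.0610
Node (1,0) S=96.7200: V=(p*·79.8000+(1−p*)·55.7061)/1.15=56.8206; Δ=(79.8000−55.7061)/(143.1456−89.9496)=0.4529; B=V−Δ·S=13.0135
Node (1,1) S=153.9200: V=(p*·50.7026+(1−p*)·79.8000)/1.15=59.2705; Δ=(50.7026−79.8000)/(227.8016−143.1456)=-0.3437; B=V−Δ·S=112.1748
Node (0,0) S=104.0000: V=(p*·59.2705+(1−p*)·56.8206)/1.15=50.2613; Δ=(59.2705−56.8206)/(153.9200−96.7200)=0.0428; B=V−Δ·S=45.8070
Check: Δ(0,0)·S0 + B(0,0) = 50.2613 = V0.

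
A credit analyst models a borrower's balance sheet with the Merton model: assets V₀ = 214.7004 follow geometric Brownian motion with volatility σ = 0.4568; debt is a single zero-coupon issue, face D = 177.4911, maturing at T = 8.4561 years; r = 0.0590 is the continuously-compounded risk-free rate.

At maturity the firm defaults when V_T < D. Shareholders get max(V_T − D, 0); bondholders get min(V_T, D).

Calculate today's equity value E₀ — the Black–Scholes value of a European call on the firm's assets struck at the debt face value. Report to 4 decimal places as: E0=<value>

E0=141.6204

Equity is a call on the firm's assets struck at D = 177.4911:
d₁ = [ln(V₀/D) + (r + σ²/2)T] / (σ√T)
   = [ln(214.7004/177.4911) + (0.0590 + 0.5·0.4568²)·8.4561] / (0.4568·√8.4561)
   = [0.190323 + 1.381161] / 1.328346 = 1.183039
d₂ = d₁ − σ√T = 1.183039 − 1.328346 = -0.145307
N(d₁) = 0.881603,  N(d₂) = 0.442234,  e^(−rT) = 0.607192
E₀ = V₀·N(d₁) − D·e^(−rT)·N(d₂)
   = 214.7004·0.881603 − 177.4911·0.607192·0.442234 = 141.620422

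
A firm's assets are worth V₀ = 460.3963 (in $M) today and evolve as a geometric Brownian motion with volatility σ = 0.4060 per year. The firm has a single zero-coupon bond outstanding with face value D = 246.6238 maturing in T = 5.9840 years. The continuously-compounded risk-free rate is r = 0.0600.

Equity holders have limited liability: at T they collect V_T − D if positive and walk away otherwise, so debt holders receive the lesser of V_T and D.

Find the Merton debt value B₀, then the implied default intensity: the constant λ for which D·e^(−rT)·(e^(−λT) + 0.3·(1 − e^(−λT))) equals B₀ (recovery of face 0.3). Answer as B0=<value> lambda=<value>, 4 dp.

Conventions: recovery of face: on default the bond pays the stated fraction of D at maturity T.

B0=150.2559 lambda=0.0336

With assets at 460.3963 and a single debt payment of 246.6238 at 5.9840 years:
d₁ = [ln(V₀/D) + (r + σ²/2)T] / (σ√T)
   = [ln(460.3963/246.6238) + (0.0600 + 0.5·0.4060²)·5.9840] / (0.4060·√5.9840)
   = [0.624224 + 0.852229] / 0.993166 = 1.486612
d₂ = d₁ − σ√T = 1.486612 − 0.993166 = 0.493446
N(d₁) = 0.931441,  N(d₂) = 0.689151,  e^(−rT) = 0.698346
E₀ = V₀·N(d₁) − D·e^(−rT)·N(d₂)
   = 460.3963·0.931441 − 246.6238·0.698346·0.689151 = 310.140419
B₀ = V₀ − E₀ = 460.3963 − 310.140419 = 150.255881
e^(−λT) = (B₀·e^(rT)/D − 0.3)/(1 − 0.3) = (150.2559·1.431954/246.6238 − 0.3)/0.7 = 0.81774293
λ = −ln(0.81774293)/5.9840 = 0.033624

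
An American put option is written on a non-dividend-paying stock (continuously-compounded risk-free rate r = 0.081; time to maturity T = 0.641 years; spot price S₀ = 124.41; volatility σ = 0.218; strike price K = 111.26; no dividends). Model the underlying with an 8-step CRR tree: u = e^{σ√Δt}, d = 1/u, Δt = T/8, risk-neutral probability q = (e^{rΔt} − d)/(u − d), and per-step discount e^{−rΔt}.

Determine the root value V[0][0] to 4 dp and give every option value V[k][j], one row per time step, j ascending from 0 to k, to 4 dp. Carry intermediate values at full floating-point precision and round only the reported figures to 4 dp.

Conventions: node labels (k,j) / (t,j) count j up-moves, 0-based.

Δt=0.08013  u=1.06365  d=0.94016  q=0.53730  discount=0.99353
step 8 (expiry): payoffs max(K−S,0) = 35.3218 25.3470 14.0619 1.2945 0.0000 0.0000 0.0000 0.0000 0.0000
k=7: (k=7,j=0): S=80.7718, K−S=30.4882, hold=29.7685 ⇒ V=30.4882 exercise | (k=7,j=1): S=91.3815, K−S=19.8785, hold=19.1587 ⇒ V=19.8785 exercise | (k=7,j=2): S=103.3849, K−S=7.8751, hold=7.1553 ⇒ V=7.8751 exercise | (k=7,j=3): S=116.9650, K−S=0.0000, hold=0.5951 ⇒ V=0.5951 continue | (k=7,j=4): S=132.3289, K−S=0.0000, hold=0.0000 ⇒ V=0.0000 continue | (k=7,j=5): S=149.7109, K−S=0.0000, hold=0.0000 ⇒ V=0.0000 continue | (k=7,j=6): S=169.3761, K−S=0.0000, hold=0.0000 ⇒ V=0.0000 continue | (k=7,j=7): S=191.6245, K−S=0.0000, hold=0.0000 ⇒ V=0.0000 continue
k=6: (k=6,j=0): S=85.9130, K−S=25.3470, hold=24.6272 ⇒ V=25.3470 exercise | (k=6,j=1): S=97.1981, K−S=14.0619, hold=13.3422 ⇒ V=14.0619 exercise | (k=6,j=2): S=109.9655, K−S=1.2945, hold=3.9379 ⇒ V=3.9379 continue | (k=6,j=3): S=124.4100, K−S=0.0000, hold=0.2736 ⇒ V=0.2736 continue | (k=6,j=4): S=140.7518, K−S=0.0000, hold=0.0000 ⇒ V=0.0000 continue | (k=6,j=5): S=159.2402, K−S=0.0000, hold=0.0000 ⇒ V=0.0000 continue | (k=6,j=6): S=180.1572, K−S=0.0000, hold=0.0000 ⇒ V=0.0000 continue
k=5: (k=5,j=0): S=91.3815, K−S=19.8785, hold=19.1587 ⇒ V=19.8785 exercise | (k=5,j=1): S=103.3849, K−S=7.8751, hold=8.5665 ⇒ V=8.5665 continue | (k=5,j=2): S=116.9650, K−S=0.0000, hold=1.9563 ⇒ V=1.9563 continue | (k=5,j=3): S=132.3289, K−S=0.0000, hold=0.1258 ⇒ V=0.1258 continue | (k=5,j=4): S=149.7109, K−S=0.0000, hold=0.0000 ⇒ V=0.0000 continue | (k=5,j=5): S=169.3761, K−S=0.0000, hold=0.0000 ⇒ V=0.0000 continue
k=4: (k=4,j=0): S=97.1981, K−S=14.0619, hold=13.7112 ⇒ V=14.0619 exercise | (k=4,j=1): S=109.9655, K−S=1.2945, hold=4.9824 ⇒ V=4.9824 continue | (k=4,j=2): S=124.4100, K−S=0.0000, hold=0.9664 ⇒ V=0.9664 continue | (k=4,j=3): S=140.7518, K−S=0.0000, hold=0.0578 ⇒ V=0.0578 continue | (k=4,j=4): S=159.2402, K−S=0.0000, hold=0.0000 ⇒ V=0.0000 continue
k=3: (k=3,j=0): S=103.3849, K−S=7.8751, hold=9.1240 ⇒ V=9.1240 continue | (k=3,j=1): S=116.9650, K−S=0.0000, hold=2.8063 ⇒ V=2.8063 continue | (k=3,j=2): S=132.3289, K−S=0.0000, hold=0.4751 ⇒ V=0.4751 continue | (k=3,j=3): S=149.7109, K−S=0.0000, hold=0.0266 ⇒ V=0.0266 continue
k=2: (k=2,j=0): S=109.9655, K−S=1.2945, hold=5.6924 ⇒ V=5.6924 continue | (k=2,j=1): S=124.4100, K−S=0.0000, hold=1.5437 ⇒ V=1.5437 continue | (k=2,j=2): S=140.7518, K−S=0.0000, hold=0.2326 ⇒ V=0.2326 continue
k=1: (k=1,j=0): S=116.9650, K−S=0.0000, hold=3.4409 ⇒ V=3.4409 continue | (k=1,j=1): S=132.3289, K−S=0.0000, hold=0.8338 ⇒ V=0.8338 continue
k=0: (k=0,j=0): S=124.4100, K−S=0.0000, hold=2.0269 ⇒ V=2.0269 continue

price = 2.0269
tree:
2.0269
3.4409 0.8338
5.6924 1.5437 0.2326
9.1240 2.8063 0.4751 0.0266
14.0619 4.9824 0.9664 0.0578 0.0000
19.8785 8.5665 1.9563 0.1258 0.0000 0.0000
25.3470 14.0619 3.9379 0.2736 0.0000 0.0000 0.0000
30.4882 19.8785 7.8751 0.5951 0.0000 0.0000 0.0000 0.0000
35.3218 25.3470 14.0619 1.2945 0.0000 0.0000 0.0000 0.0000 0.0000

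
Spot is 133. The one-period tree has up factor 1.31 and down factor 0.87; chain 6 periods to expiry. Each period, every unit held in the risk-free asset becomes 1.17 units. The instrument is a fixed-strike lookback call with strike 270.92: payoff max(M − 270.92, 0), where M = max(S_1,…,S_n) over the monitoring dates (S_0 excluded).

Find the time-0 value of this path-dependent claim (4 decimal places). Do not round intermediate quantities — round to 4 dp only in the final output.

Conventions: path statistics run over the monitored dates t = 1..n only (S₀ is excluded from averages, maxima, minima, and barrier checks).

Under the martingale measure an up-move has probability p* = 0.6818; value the claim as the probability-weighted average of per-path payoffs, discounted 6 periods at R = 1.17.
Enumerate all 2^6 = 64 price paths (U = up ×1.31, D = down ×0.87); each path with k up-moves has probability p*^k·(1−p*)^(6−k).
DDDDDD: M=115.7100, payoff=0.0000, prob=0.001038
UDDDDD: M=174.2300, payoff=0.0000, prob=0.002224
DUDDDD: M=151.5801, payoff=0.0000, prob=0.002224
UUDDDD: M=228.2413, payoff=0.0000, prob=0.004765
DDUDDD: M=131.8747, payoff=0.0000, prob=0.002224
UDUDDD: M=198.5699, payoff=0.0000, prob=0.004765
DUUDDD: M=198.5699, payoff=0.0000, prob=0.004765
UUUDDD: M=298.9961, payoff=28.0761, prob=0.010210
DDDUDD: M=115.7100, payoff=0.0000, prob=0.002224
UDDUDD: M=174.2300, payoff=0.0000, prob=0.004765
DUDUDD: M=172.7558, payoff=0.0000, prob=0.004765
UUDUDD: M=260.1266, payoff=0.0000, prob=0.010210
DDUUDD: M=172.7558, payoff=0.0000, prob=0.004765
UDUUDD: M=260.1266, payoff=0.0000, prob=0.010210
DUUUDD: M=260.1266, payoff=0.0000, prob=0.010210
UUUUDD: M=391.6849, payoff=120.7649, prob=0.021879
DDDDUD: M=115.7100, payoff=0.0000, prob=0.002224
UDDDUD: M=174.2300, payoff=0.0000, prob=0.004765
DUDDUD: M=151.5801, payoff=0.0000, prob=0.004765
UUDDUD: M=228.2413, payoff=0.0000, prob=0.010210
DDUDUD: M=150.2976, payoff=0.0000, prob=0.004765
UDUDUD: M=226.3102, payoff=0.0000, prob=0.010210
DUUDUD: M=226.3102, payoff=0.0000, prob=0.010210
UUUDUD: M=340.7659, payoff=69.8459, prob=0.021879
DDDUUD: M=150.2976, payoff=0.0000, prob=0.004765
UDDUUD: M=226.3102, payoff=0.0000, prob=0.010210
DUDUUD: M=226.3102, payoff=0.0000, prob=0.010210
UUDUUD: M=340.7659, payoff=69.8459, prob=0.021879
DDUUUD: M=226.3102, payoff=0.0000, prob=0.010210
UDUUUD: M=340.7659, payoff=69.8459, prob=0.021879
DUUUUD: M=340.7659, payoff=69.8459, prob=0.021879
UUUUUD: M=513.1072, payoff=242.1872, prob=0.046883
DDDDDU: M=115.7100, payoff=0.0000, prob=0.002224
UDDDDU: M=174.2300, payoff=0.0000, prob=0.004765
DUDDDU: M=151.5801, payoff=0.0000, prob=0.004765
UUDDDU: M=228.2413, payoff=0.0000, prob=0.010210
DDUDDU: M=131.8747, payoff=0.0000, prob=0.004765
UDUDDU: M=198.5699, payoff=0.0000, prob=0.010210
DUUDDU: M=198.5699, payoff=0.0000, prob=0.010210
UUUDDU: M=298.9961, payoff=28.0761, prob=0.021879
DDDUDU: M=130.7589, payoff=0.0000, prob=0.004765
UDDUDU: M=196.8898, payoff=0.0000, prob=0.010210
DUDUDU: M=196.8898, payoff=0.0000, prob=0.010210
UUDUDU: M=296.4663, payoff=25.5463, prob=0.021879
DDUUDU: M=196.8898, payoff=0.0000, prob=0.010210
UDUUDU: M=296.4663, payoff=25.5463, prob=0.021879
DUUUDU: M=296.4663, payoff=25.5463, prob=0.021879
UUUUDU: M=446.4033, payoff=175.4833, prob=0.046883
DDDDUU: M=130.7589, payoff=0.0000, prob=0.004765
UDDDUU: M=196.8898, payoff=0.0000, prob=0.010210
DUDDUU: M=196.8898, payoff=0.0000, prob=0.010210
UUDDUU: M=296.4663, payoff=25.5463, prob=0.021879
DDUDUU: M=196.8898, payoff=0.0000, prob=0.010210
UDUDUU: M=296.4663, payoff=25.5463, prob=0.021879
DUUDUU: M=296.4663, payoff=25.5463, prob=0.021879
UUUDUU: M=446.4033, payoff=175.4833, prob=0.046883
DDDUUU: M=196.8898, payoff=0.0000, prob=0.010210
UDDUUU: M=296.4663, payoff=25.5463, prob=0.021879
DUDUUU: M=296.4663, payoff=25.5463, prob=0.021879
UUDUUU: M=446.4033, payoff=175.4833, prob=0.046883
DDUUUU: M=296.4663, payoff=25.5463, prob=0.021879
UDUUUU: M=446.4033, payoff=175.4833, prob=0.046883
DUUUUU: M=446.4033, payoff=175.4833, prob=0.046883
UUUUUU: M=672.1704, payoff=401.2504, prob=0.100464
Price = Σ prob·payoff / R^6 = 107.488088 / 2.565164 = 41.9030

price = 41.9030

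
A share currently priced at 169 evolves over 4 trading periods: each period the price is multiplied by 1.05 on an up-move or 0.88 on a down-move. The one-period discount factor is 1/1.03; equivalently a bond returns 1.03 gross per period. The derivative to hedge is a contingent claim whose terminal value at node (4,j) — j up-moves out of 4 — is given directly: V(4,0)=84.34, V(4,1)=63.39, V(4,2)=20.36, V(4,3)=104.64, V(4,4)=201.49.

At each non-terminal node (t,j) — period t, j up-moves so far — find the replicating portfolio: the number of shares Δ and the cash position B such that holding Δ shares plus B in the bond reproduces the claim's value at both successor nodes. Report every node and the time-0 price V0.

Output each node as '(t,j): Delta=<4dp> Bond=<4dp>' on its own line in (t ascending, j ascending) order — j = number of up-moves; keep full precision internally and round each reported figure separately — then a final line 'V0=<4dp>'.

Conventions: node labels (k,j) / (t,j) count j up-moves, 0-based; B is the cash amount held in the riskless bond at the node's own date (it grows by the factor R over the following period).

(0,0): Delta=2.8056 Bond=-334.0738
(1,0): Delta=2.1025 Bond=-239.5241
(1,1): Delta=2.8842 Bond=-358.0389
(2,0): Delta=-1.7644 Bond=259.3568
(2,1): Delta=2.5346 Bond=-314.1854
(2,2): Delta=2.9232 Bond=-376.0594
(3,0): Delta=-1.0700 Bond=187.1719
(3,1): Delta=-1.8420 Bond=277.7995
(3,2): Delta=3.0236 Bond=-403.7990
(3,3): Delta=2.9120 Bond=-385.1468
V0=140.0737

Under the risk-neutral measure, an up-move has probability p* = (R−d)/(u−d) = 0.8824 and values discount at R = 1.03.
Terminal payoffs: V(4,0)=84.3400, V(4,1)=63.3900, V(4,2)=20.3600, V(4,3)=104.6400, V(4,4)=201.4900
Node (3,0) S=115.1688: V=(p*·63.3900+(1−p*)·84.3400)/1.03=63.9366; Δ=(63.3900−84.3400)/(120.9272−101.3485)=-1.0700; B=V−Δ·S=187.1719
Node (3,1) S=137.4173: V=(p*·20.3600+(1−p*)·63.3900)/1.03=24.6819; Δ=(20.3600−63.3900)/(144.2881−120.9272)=-1.8420; B=V−Δ·S=277.7995
Node (3,2) S=163.9638: V=(p*·104.6400+(1−p*)·20.3600)/1.03=91.9657; Δ=(104.6400−20.3600)/(172.1620−144.2881)=3.0236; B=V−Δ·S=-403.7990
Node (3,3) S=195.6386: V=(p*·201.4900+(1−p*)·104.6400)/1.03=184.5591; Δ=(201.4900−104.6400)/(205.4206−172.1620)=2.9120; B=V−Δ·S=-385.1468
Node (2,0) S=130.8736: V=(p*·24.6819+(1−p*)·63.9366)/1.03=28.4467; Δ=(24.6819−63.9366)/(137.4173−115.1688)=-1.7644; B=V−Δ·S=259.3568
Node (2,1) S=156.1560: V=(p*·91.9657+(1−p*)·24.6819)/1.03=81.6019; Δ=(91.9657−24.6819)/(163.9638−137.4173)=2.5346; B=V−Δ·S=-314.1854
Node (2,2) S=186.3225: V=(p*·184.5591+(1−p*)·91.9657)/1.03=168.6075; Δ=(184.5591−91.9657)/(195.6386−163.9638)=2.9232; B=V−Δ·S=-376.0594
Node (1,0) S=148.7200: V=(p*·81.6019+(1−p*)·28.4467)/1.03=73.1538; Δ=(81.6019−28.4467)/(156.1560−130.8736)=2.1025; B=V−Δ·S=-239.5241
Node (1,1) S=177.4500: V=(p*·168.6075+(1−p*)·81.6019)/1.03=153.7588; Δ=(168.6075−81.6019)/(186.3225−156.1560)=2.8842; B=V−Δ·S=-358.0389
Node (0,0) S=169.0000: V=(p*·153.7588+(1−p*)·73.1538)/1.03=140.0737; Δ=(153.7588−73.1538)/(177.4500−148.7200)=2.8056; B=V−Δ·S=-334.0738
As a check, the time-0 holding Δ(0,0)·S0 + B(0,0) comes to 140.0737 — exactly V0.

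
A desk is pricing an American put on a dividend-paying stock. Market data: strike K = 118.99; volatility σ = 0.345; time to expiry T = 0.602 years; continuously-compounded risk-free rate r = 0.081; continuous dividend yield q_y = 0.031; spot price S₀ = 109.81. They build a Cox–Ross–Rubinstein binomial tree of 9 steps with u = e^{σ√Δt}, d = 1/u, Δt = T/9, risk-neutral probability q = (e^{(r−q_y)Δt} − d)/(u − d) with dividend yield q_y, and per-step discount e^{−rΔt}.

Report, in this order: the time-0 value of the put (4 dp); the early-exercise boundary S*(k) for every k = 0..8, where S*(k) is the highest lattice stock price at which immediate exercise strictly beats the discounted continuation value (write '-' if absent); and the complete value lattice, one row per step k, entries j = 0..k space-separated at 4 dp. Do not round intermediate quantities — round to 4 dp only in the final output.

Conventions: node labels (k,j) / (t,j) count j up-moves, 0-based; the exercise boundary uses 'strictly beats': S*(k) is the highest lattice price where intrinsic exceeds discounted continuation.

price = 15.2628
boundary = - - - 84.0213 91.8629 84.0213 91.8629 100.4364 91.8629
tree:
15.2628
20.7796 9.8342
27.4165 14.2753 5.4374
34.9687 20.0566 8.5677 2.3219
42.1409 27.1271 13.1046 4.0598 0.5846
48.7009 34.9687 19.3087 6.9553 1.1673 0.0000
54.7009 42.1409 27.1271 11.5899 2.3307 0.0000 0.0000
60.1888 48.7009 34.9687 18.5536 4.6537 0.0000 0.0000 0.0000
65.2082 54.7009 42.1409 27.1271 9.2921 0.0000 0.0000 0.0000 0.0000
69.7991 60.1888 48.7009 34.9687 18.5536 0.0000 0.0000 0.0000 0.0000 0.0000

Δt=0.06689  u=1.09333  d=0.91464  q=0.49646  discount=0.99460
step 9 (expiry): payoffs max(K−S,0) = 69.7991 60.1888 48.7009 34.9687 18.5536 0.0000 0.0000 0.0000 0.0000 0.0000
step 8: (k=8,j=0): S=53.7818, K−S=65.2082, hold=64.6766 ⇒ V=65.2082 exercise | (k=8,j=1): S=64.2891, K−S=54.7009, hold=54.1911 ⇒ V=54.7009 exercise | (k=8,j=2): S=76.8491, K−S=42.1409, hold=41.6571 ⇒ V=42.1409 exercise | (k=8,j=3): S=91.8629, K−S=27.1271, hold=26.6744 ⇒ V=27.1271 exercise | (k=8,j=4): S=109.8100, K−S=9.1800, hold=9.2921 ⇒ V=9.2921 continue | (k=8,j=5): S=131.2633, K−S=0.0000, hold=0.0000 ⇒ V=0.0000 continue | (k=8,j=6): S=156.9080, K−S=0.0000, hold=0.0000 ⇒ V=0.0000 continue | (k=8,j=7): S=187.5627, K−S=0.0000, hold=0.0000 ⇒ V=0.0000 continue | (k=8,j=8): S=224.2064, K−S=0.0000, hold=0.0000 ⇒ V=0.0000 continue  boundary S*=91.8629
step 7: (k=7,j=0): S=58.8012, K−S=60.1888, hold=59.6676 ⇒ V=60.1888 exercise | (k=7,j=1): S=70.2891, K−S=48.7009, hold=48.2035 ⇒ V=48.7009 exercise | (k=7,j=2): S=84.0213, K−S=34.9687, hold=34.4998 ⇒ V=34.9687 exercise | (k=7,j=3): S=100.4364, K−S=18.5536, hold=18.1740 ⇒ V=18.5536 exercise | (k=7,j=4): S=120.0584, K−S=0.0000, hold=4.6537 ⇒ V=4.6537 continue | (k=7,j=5): S=143.5140, K−S=0.0000, hold=0.0000 ⇒ V=0.0000 continue | (k=7,j=6): S=171.5520, K−S=0.0000, hold=0.0000 ⇒ V=0.0000 continue | (k=7,j=7): S=205.0677, K−S=0.0000, hold=0.0000 ⇒ V=0.0000 continue  boundary S*=100.4364
step 6: (k=6,j=0): S=64.2891, K−S=54.7009, hold=54.1911 ⇒ V=54.7009 exercise | (k=6,j=1): S=76.8491, K−S=42.1409, hold=41.6571 ⇒ V=42.1409 exercise | (k=6,j=2): S=91.8629, K−S=27.1271, hold=26.6744 ⇒ V=27.1271 exercise | (k=6,j=3): S=109.8100, K−S=9.1800, hold=11.5899 ⇒ V=11.5899 continue | (k=6,j=4): S=131.2633, K−S=0.0000, hold=2.3307 ⇒ V=2.3307 continue | (k=6,j=5): S=156.9080, K−S=0.0000, hold=0.0000 ⇒ V=0.0000 continue | (k=6,j=6): S=187.5627, K−S=0.0000, hold=0.0000 ⇒ V=0.0000 continue  boundary S*=91.8629
step 5: (k=5,j=0): S=70.2891, K−S=48.7009, hold=48.2035 ⇒ V=48.7009 exercise | (k=5,j=1): S=84.0213, K−S=34.9687, hold=34.4998 ⇒ V=34.9687 exercise | (k=5,j=2): S=100.4364, K−S=18.5536, hold=19.3087 ⇒ V=19.3087 continue | (k=5,j=3): S=120.0584, K−S=0.0000, hold=6.9553 ⇒ V=6.9553 continue | (k=5,j=4): S=143.5140, K−S=0.0000, hold=1.1673 ⇒ V=1.1673 continue | (k=5,j=5): S=171.5520, K−S=0.0000, hold=0.0000 ⇒ V=0.0000 continue  boundary S*=84.0213
step 4: (k=4,j=0): S=76.8491, K−S=42.1409, hold=41.6571 ⇒ V=42.1409 exercise | (k=4,j=1): S=91.8629, K−S=27.1271, hold=27.0472 ⇒ V=27.1271 exercise | (k=4,j=2): S=109.8100, K−S=9.1800, hold=13.1046 ⇒ V=13.1046 continue | (k=4,j=3): S=131.2633, K−S=0.0000, hold=4.0598 ⇒ V=4.0598 continue | (k=4,j=4): S=156.9080, K−S=0.0000, hold=0.5846 ⇒ V=0.5846 continue  boundary S*=91.8629
step 3: (k=3,j=0): S=84.0213, K−S=34.9687, hold=34.4998 ⇒ V=34.9687 exercise | (k=3,j=1): S=100.4364, K−S=18.5536, hold=20.0566 ⇒ V=20.0566 continue | (k=3,j=2): S=120.0584, K−S=0.0000, hold=8.5677 ⇒ V=8.5677 continue | (k=3,j=3): S=143.5140, K−S=0.0000, hold=2.3219 ⇒ V=2.3219 continue  boundary S*=84.0213
step 2: (k=2,j=0): S=91.8629, K−S=27.1271, hold=27.4165 ⇒ V=27.4165 continue | (k=2,j=1): S=109.8100, K−S=9.1800, hold=14.2753 ⇒ V=14.2753 continue | (k=2,j=2): S=131.2633, K−S=0.0000, hold=5.4374 ⇒ V=5.4374 continue  boundary S*=-
step 1: (k=1,j=0): S=100.4364, K−S=18.5536, hold=20.7796 ⇒ V=20.7796 continue | (k=1,j=1): S=120.0584, K−S=0.0000, hold=9.8342 ⇒ V=9.8342 continue  boundary S*=-
step 0: (k=0,j=0): S=109.8100, K−S=9.1800, hold=15.2628 ⇒ V=15.2628 continue  boundary S*=-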